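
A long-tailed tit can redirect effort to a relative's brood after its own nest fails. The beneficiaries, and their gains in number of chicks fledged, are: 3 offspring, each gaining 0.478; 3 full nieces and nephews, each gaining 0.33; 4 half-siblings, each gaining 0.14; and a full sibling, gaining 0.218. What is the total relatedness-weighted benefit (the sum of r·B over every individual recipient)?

1.2135

r to an offspring = 1/2 (one parent–offspring link: r = (1/2)^1 = 1/2).
r to a full niece or nephew = 0.25 (full aunt/uncle↔niece/nephew: two paths of length 3 through the shared grandparent pair: r = 2·(1/2)^3 = 1/4).
r to a half-sibling = 0.25 (half-sibs share one parent — one path of length 2: r = (1/2)^2 = 1/4).
r to a full sibling = 1/2 (full sibs share both parents — two paths of length 2: r = 2·(1/2)^2 = 1/2).
Summing one r·B term per recipient: 3·0.5·0.478 + 3·0.25·0.33 + 4·0.25·0.14 + 1·0.5·0.218 = 1.2135.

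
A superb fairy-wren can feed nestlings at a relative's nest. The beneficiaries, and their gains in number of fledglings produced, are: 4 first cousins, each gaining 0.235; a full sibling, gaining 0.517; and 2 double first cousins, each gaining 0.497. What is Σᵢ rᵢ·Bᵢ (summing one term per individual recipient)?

r to a first cousin = 1/8 (first cousins share one grandparent pair — two paths of length 4: r = 2·(1/2)^4 = 1/8).
r to a full sibling = 0.5 (full sibs share both parents — two paths of length 2: r = 2·(1/2)^2 = 1/2).
r to a double first cousin = 0.25 (double first cousins share both grandparent pairs — four paths of length 4: r = 4·(1/2)^4 = 1/4).
Summing one r·B term per recipient: 4·0.125·0.235 + 1·0.5·0.517 + 2·0.25·0.497 = 0.6245.

0.6245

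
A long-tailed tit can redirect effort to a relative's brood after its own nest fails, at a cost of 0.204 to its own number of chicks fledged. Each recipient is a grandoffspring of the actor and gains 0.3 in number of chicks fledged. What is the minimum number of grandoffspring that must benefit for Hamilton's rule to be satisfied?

3

r to a grandoffspring = 1/4 (two parent–offspring links: r = (1/2)^2 = 1/4).
Hamilton's rule: n·r·B > C  ⇒  n > C/(r·B) = 0.204/(0.25·0.3) = 2.72.
The smallest integer exceeding 2.72 is 3.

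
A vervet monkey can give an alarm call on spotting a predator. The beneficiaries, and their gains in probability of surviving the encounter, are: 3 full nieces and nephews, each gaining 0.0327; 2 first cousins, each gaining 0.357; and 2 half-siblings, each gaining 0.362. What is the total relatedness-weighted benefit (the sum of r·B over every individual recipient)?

0.294775

r to a full niece or nephew = 0.25 (full aunt/uncle↔niece/nephew: two paths of length 3 through the shared grandparent pair: r = 2·(1/2)^3 = 1/4).
r to a first cousin = 0.125 (first cousins share one grandparent pair — two paths of length 4: r = 2·(1/2)^4 = 1/8).
r to a half-sibling = 0.25 (half-sibs share one parent — one path of length 2: r = (1/2)^2 = 1/4).
Summing one r·B term per recipient: 3·0.25·0.0327 + 2·0.125·0.357 + 2·0.25·0.362 = 0.294775.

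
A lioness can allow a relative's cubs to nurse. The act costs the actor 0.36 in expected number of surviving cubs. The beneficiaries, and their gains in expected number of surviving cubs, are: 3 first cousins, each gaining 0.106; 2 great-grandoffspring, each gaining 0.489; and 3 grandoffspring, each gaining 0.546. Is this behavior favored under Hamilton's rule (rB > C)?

Hamilton's rule: the trait is favored when the sum of r·B over every recipient exceeds the actor's cost C.
r to a first cousin = 0.125 (first cousins share one grandparent pair — two paths of length 4: r = 2·(1/2)^4 = 1/8).
r to a great-grandoffspring = 0.125 (three parent–offspring links: r = (1/2)^3 = 1/8).
r to a grandoffspring = 0.25 (two parent–offspring links: r = (1/2)^2 = 1/4).
Summing one r·B term per recipient: 3·0.125·0.106 + 2·0.125·0.489 + 3·0.25·0.546 = 0.5715.
0.5715 > 0.36: the indirect benefit exceeds the cost.

Yes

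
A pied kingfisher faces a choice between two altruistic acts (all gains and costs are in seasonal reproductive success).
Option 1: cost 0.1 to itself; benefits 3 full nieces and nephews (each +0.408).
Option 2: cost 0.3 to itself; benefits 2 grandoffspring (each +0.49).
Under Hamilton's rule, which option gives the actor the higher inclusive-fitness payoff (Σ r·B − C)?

Option 1: r to a full niece or nephew = 0.25.
Option 1: Σ r·B − C = (3·0.25·0.408) − 0.1 = 0.206.
Option 2: r to a grandoffspring = 0.25.
Option 2: Σ r·B − C = (2·0.25·0.49) − 0.3 = -0.055.
Option 1 has the higher net inclusive-fitness payoff.

Option 1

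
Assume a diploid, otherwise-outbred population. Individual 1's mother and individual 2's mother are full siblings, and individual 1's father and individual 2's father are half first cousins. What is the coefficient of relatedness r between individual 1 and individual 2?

With two independent routes of shared ancestry, r is the sum of the two contributions.
Individual 1 and individual 2 are related in two ways: first cousins through their mothers (r = 1/8) and half second cousins through their fathers (r = 1/64).
r = 1/8 + 1/64 = 0.140625.

0.140625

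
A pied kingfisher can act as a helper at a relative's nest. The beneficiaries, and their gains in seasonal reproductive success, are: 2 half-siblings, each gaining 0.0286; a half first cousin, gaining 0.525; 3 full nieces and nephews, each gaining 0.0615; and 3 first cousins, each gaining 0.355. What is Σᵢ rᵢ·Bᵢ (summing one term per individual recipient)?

0.2263625

r to a half-sibling = 0.25 (half-sibs share one parent — one path of length 2: r = (1/2)^2 = 1/4).
r to a half first cousin = 1/16 (half first cousins share one grandparent — one path of length 4: r = (1/2)^4 = 1/16).
r to a full niece or nephew = 0.25 (full aunt/uncle↔niece/nephew: two paths of length 3 through the shared grandparent pair: r = 2·(1/2)^3 = 1/4).
r to a first cousin = 1/8 (first cousins share one grandparent pair — two paths of length 4: r = 2·(1/2)^4 = 1/8).
Summing one r·B term per recipient: 2·0.25·0.0286 + 1·0.0625·0.525 + 3·0.25·0.0615 + 3·0.125·0.355 = 0.2263625.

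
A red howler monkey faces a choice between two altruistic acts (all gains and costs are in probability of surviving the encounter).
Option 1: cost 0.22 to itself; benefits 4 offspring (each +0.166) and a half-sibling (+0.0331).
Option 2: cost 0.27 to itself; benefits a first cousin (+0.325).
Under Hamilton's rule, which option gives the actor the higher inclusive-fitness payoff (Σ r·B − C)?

Option 1

Option 1: r to an offspring = 0.5.
Option 1: r to a half-sibling = 0.25.
Option 1: Σ r·B − C = (4·0.5·0.166 + 1·0.25·0.0331) − 0.22 = 0.120275.
Option 2: r to a first cousin = 0.125.
Option 2: Σ r·B − C = (1·0.125·0.325) − 0.27 = -0.229375.
Option 1 has the higher net inclusive-fitness payoff.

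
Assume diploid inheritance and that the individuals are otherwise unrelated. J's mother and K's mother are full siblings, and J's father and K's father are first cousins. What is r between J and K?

0.15625

Wright's path rule: contributions from independent ancestry routes add.
J and K are related in two ways: first cousins through their mothers (r = 1/8) and second cousins through their fathers (r = 1/32).
r = 1/8 + 1/32 = 0.15625.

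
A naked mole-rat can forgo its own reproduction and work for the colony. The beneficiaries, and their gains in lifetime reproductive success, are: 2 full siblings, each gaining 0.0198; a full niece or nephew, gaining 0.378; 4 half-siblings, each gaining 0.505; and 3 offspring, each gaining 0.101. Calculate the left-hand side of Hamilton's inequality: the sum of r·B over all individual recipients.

0.7708

r to a full sibling = 0.5 (full sibs share both parents — two paths of length 2: r = 2·(1/2)^2 = 1/2).
r to a full niece or nephew = 1/4 (full aunt/uncle↔niece/nephew: two paths of length 3 through the shared grandparent pair: r = 2·(1/2)^3 = 1/4).
r to a half-sibling = 1/4 (half-sibs share one parent — one path of length 2: r = (1/2)^2 = 1/4).
r to an offspring = 1/2 (one parent–offspring link: r = (1/2)^1 = 1/2).
Summing one r·B term per recipient: 2·0.5·0.0198 + 1·0.25·0.378 + 4·0.25·0.505 + 3·0.5·0.101 = 0.7708.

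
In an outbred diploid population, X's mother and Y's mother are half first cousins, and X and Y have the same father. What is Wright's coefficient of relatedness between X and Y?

With two independent routes of shared ancestry, r is the sum of the two contributions.
X and Y are related in two ways: half second cousins through their mothers (r = 1/64) and half-sibs through their shared father (r = 1/4).
r = 1/64 + 1/4 = 17/64 = 0.265625.

0.265625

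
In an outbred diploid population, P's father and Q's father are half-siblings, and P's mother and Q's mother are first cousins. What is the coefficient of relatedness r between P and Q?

0.09375

With two independent routes of shared ancestry, r is the sum of the two contributions.
P and Q are related in two ways: half first cousins through their fathers (r = 1/16) and second cousins through their mothers (r = 1/32).
r = 1/16 + 1/32 = 0.09375.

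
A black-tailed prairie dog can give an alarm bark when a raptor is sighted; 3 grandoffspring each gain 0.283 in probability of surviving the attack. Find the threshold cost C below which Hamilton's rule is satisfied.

0.21225

r to a grandoffspring = 0.25 (two parent–offspring links: r = (1/2)^2 = 1/4).
Hamilton's rule: n·r·B > C, so the trait is favored while C < n·r·B = 3·0.25·0.283 = 0.21225.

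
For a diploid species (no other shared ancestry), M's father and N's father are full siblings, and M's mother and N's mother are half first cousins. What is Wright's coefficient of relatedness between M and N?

Wright's path rule: contributions from independent ancestry routes add.
M and N are related in two ways: first cousins through their fathers (r = 1/8) and half second cousins through their mothers (r = 1/64).
r = 1/8 + 1/64 = 0.140625.

0.140625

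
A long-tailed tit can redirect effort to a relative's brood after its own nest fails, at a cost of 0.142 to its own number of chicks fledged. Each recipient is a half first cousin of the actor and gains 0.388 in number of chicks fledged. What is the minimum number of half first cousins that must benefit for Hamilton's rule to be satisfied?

r to a half first cousin = 0.0625 (half first cousins share one grandparent — one path of length 4: r = (1/2)^4 = 1/16).
Hamilton's rule: n·r·B > C  ⇒  n > C/(r·B) = 0.142/(0.0625·0.388) = 5.856.
The smallest integer exceeding 5.856 is 6.

6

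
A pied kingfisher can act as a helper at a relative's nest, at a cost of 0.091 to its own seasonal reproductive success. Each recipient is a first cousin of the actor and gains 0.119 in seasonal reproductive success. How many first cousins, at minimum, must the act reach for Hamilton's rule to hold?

7

r to a first cousin = 1/8 (first cousins share one grandparent pair — two paths of length 4: r = 2·(1/2)^4 = 1/8).
Hamilton's rule: n·r·B > C  ⇒  n > C/(r·B) = 0.091/(0.125·0.119) = 6.118.
The smallest integer exceeding 6.118 is 7.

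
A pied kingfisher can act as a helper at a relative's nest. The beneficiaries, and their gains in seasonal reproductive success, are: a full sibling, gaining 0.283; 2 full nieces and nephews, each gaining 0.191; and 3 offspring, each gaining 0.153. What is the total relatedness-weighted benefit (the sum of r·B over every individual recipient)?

r to a full sibling = 0.5 (full sibs share both parents — two paths of length 2: r = 2·(1/2)^2 = 1/2).
r to a full niece or nephew = 1/4 (full aunt/uncle↔niece/nephew: two paths of length 3 through the shared grandparent pair: r = 2·(1/2)^3 = 1/4).
r to an offspring = 1/2 (one parent–offspring link: r = (1/2)^1 = 1/2).
Summing one r·B term per recipient: 1·0.5·0.283 + 2·0.25·0.191 + 3·0.5·0.153 = 0.4665.

0.4665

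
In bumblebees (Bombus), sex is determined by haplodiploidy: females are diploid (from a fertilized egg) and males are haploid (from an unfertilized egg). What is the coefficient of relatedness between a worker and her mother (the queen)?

0.5

One meiotic link between diploid queen and diploid daughter: r = 1/2.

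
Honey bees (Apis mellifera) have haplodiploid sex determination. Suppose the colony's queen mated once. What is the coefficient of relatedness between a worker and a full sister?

0.75

Haplodiploid full sisters inherit their father's entire haploid genome identically (contributing 1/2) and on average half of their mother's contribution (1/2 · 1/2 = 1/4); r = 1/2 + 1/4 = 3/4.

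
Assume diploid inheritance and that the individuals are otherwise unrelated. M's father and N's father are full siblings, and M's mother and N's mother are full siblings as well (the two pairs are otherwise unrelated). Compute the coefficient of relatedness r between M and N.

Independent pedigree routes through distinct common ancestors add.
M and N are related in two ways: first cousins through their fathers (r = 1/8) and first cousins through their mothers (r = 1/8) — i.e. double first cousins.
r = 1/8 + 1/8 = 0.25.

0.25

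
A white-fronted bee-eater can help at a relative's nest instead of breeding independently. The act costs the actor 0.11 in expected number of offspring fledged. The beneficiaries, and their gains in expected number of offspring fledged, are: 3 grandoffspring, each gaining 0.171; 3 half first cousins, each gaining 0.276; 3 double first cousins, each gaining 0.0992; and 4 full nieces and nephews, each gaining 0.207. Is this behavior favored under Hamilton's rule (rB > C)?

Hamilton's rule: the trait is favored when the sum of r·B over every recipient exceeds the actor's cost C.
r to a grandoffspring = 0.25 (two parent–offspring links: r = (1/2)^2 = 1/4).
r to a half first cousin = 1/16 (half first cousins share one grandparent — one path of length 4: r = (1/2)^4 = 1/16).
r to a double first cousin = 0.25 (double first cousins share both grandparent pairs — four paths of length 4: r = 4·(1/2)^4 = 1/4).
r to a full niece or nephew = 1/4 (full aunt/uncle↔niece/nephew: two paths of length 3 through the shared grandparent pair: r = 2·(1/2)^3 = 1/4).
Summing one r·B term per recipient: 3·0.25·0.171 + 3·0.0625·0.276 + 3·0.25·0.0992 + 4·0.25·0.207 = 0.4614.
0.4614 > 0.11: the indirect benefit exceeds the cost.

Yes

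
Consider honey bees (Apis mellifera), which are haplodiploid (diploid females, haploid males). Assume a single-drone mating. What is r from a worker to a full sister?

Haplodiploid full sisters inherit their father's entire haploid genome identically (contributing 1/2) and on average half of their mother's contribution (1/2 · 1/2 = 1/4); r = 1/2 + 1/4 = 3/4.

0.75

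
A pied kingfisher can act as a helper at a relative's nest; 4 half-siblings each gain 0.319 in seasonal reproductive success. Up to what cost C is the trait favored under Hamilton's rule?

0.319

r to a half-sibling = 0.25 (half-sibs share one parent — one path of length 2: r = (1/2)^2 = 1/4).
Hamilton's rule: n·r·B > C, so the trait is favored while C < n·r·B = 4·0.25·0.319 = 0.319.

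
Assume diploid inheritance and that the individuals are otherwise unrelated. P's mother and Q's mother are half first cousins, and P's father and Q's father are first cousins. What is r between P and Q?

0.046875

With two independent routes of shared ancestry, r is the sum of the two contributions.
P and Q are related in two ways: half second cousins through their mothers (r = 1/64) and second cousins through their fathers (r = 1/32).
r = 1/64 + 1/32 = 0.046875.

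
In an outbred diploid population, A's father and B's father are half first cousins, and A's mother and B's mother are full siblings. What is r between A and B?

Relatedness sums over independent paths through distinct common ancestors.
A and B are related in two ways: half second cousins through their fathers (r = 1/64) and first cousins through their mothers (r = 1/8).
r = 1/64 + 1/8 = 0.140625.

0.140625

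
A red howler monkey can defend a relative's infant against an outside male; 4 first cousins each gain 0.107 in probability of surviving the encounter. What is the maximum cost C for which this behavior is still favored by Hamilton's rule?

0.0535

r to a first cousin = 1/8 (first cousins share one grandparent pair — two paths of length 4: r = 2·(1/2)^4 = 1/8).
Hamilton's rule: n·r·B > C, so the trait is favored while C < n·r·B = 4·0.125·0.107 = 0.0535.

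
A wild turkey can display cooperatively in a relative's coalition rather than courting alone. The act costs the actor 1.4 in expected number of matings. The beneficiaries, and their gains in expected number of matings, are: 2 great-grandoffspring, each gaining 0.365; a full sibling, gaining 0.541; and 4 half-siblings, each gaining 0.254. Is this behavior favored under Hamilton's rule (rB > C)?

No

Hamilton's rule: the trait is favored when the sum of r·B over every recipient exceeds the actor's cost C.
r to a great-grandoffspring = 0.125 (three parent–offspring links: r = (1/2)^3 = 1/8).
r to a full sibling = 1/2 (full sibs share both parents — two paths of length 2: r = 2·(1/2)^2 = 1/2).
r to a half-sibling = 1/4 (half-sibs share one parent — one path of length 2: r = (1/2)^2 = 1/4).
Summing one r·B term per recipient: 2·0.125·0.365 + 1·0.5·0.541 + 4·0.25·0.254 = 0.61575.
0.61575 < 1.4: the indirect benefit is less than the cost.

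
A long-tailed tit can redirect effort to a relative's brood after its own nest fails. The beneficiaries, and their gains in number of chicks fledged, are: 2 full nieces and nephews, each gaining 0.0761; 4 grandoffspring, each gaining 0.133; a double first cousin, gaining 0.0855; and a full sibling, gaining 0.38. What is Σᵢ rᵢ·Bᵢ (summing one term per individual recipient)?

r to a full niece or nephew = 1/4 (full aunt/uncle↔niece/nephew: two paths of length 3 through the shared grandparent pair: r = 2·(1/2)^3 = 1/4).
r to a grandoffspring = 1/4 (two parent–offspring links: r = (1/2)^2 = 1/4).
r to a double first cousin = 0.25 (double first cousins share both grandparent pairs — four paths of length 4: r = 4·(1/2)^4 = 1/4).
r to a full sibling = 1/2 (full sibs share both parents — two paths of length 2: r = 2·(1/2)^2 = 1/2).
Summing one r·B term per recipient: 2·0.25·0.0761 + 4·0.25·0.133 + 1·0.25·0.0855 + 1·0.5·0.38 = 0.382425.

0.382425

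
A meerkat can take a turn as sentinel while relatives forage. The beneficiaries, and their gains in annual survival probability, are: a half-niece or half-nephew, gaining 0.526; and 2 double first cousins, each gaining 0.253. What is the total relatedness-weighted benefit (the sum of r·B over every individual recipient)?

0.19225

r to a half-niece or half-nephew = 0.125 (half-aunt/uncle↔niece/nephew: one path of length 3: r = (1/2)^3 = 1/8).
r to a double first cousin = 0.25 (double first cousins share both grandparent pairs — four paths of length 4: r = 4·(1/2)^4 = 1/4).
Summing one r·B term per recipient: 1·0.125·0.526 + 2·0.25·0.253 = 0.19225.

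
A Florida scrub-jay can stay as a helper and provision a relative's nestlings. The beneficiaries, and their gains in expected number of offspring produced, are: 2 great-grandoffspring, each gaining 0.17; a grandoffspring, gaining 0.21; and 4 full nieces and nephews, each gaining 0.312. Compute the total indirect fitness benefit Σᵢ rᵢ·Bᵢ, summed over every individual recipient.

r to a great-grandoffspring = 0.125 (three parent–offspring links: r = (1/2)^3 = 1/8).
r to a grandoffspring = 0.25 (two parent–offspring links: r = (1/2)^2 = 1/4).
r to a full niece or nephew = 0.25 (full aunt/uncle↔niece/nephew: two paths of length 3 through the shared grandparent pair: r = 2·(1/2)^3 = 1/4).
Summing one r·B term per recipient: 2·0.125·0.17 + 1·0.25·0.21 + 4·0.25·0.312 = 0.407.

0.407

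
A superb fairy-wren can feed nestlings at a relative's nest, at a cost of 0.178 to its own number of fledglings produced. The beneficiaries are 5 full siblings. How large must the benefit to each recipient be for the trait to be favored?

r to a full sibling = 1/2 (full sibs share both parents — two paths of length 2: r = 2·(1/2)^2 = 1/2).
Hamilton's rule with n recipients of equal r: n·r·B > C, so B > C/(n·r) = 0.178/(5·0.5) = 0.0712.

0.0712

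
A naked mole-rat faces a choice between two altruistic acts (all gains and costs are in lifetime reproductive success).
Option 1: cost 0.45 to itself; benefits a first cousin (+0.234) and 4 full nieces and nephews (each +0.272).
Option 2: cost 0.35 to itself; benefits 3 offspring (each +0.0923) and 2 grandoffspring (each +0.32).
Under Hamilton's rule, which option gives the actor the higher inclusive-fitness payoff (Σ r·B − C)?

Option 1: r to a first cousin = 0.125.
Option 1: r to a full niece or nephew = 0.25.
Option 1: Σ r·B − C = (1·0.125·0.234 + 4·0.25·0.272) − 0.45 = -0.14875.
Option 2: r to an offspring = 0.5.
Option 2: r to a grandoffspring = 0.25.
Option 2: Σ r·B − C = (3·0.5·0.0923 + 2·0.25·0.32) − 0.35 = -0.05155.
Option 2 has the higher net inclusive-fitness payoff.

Option 2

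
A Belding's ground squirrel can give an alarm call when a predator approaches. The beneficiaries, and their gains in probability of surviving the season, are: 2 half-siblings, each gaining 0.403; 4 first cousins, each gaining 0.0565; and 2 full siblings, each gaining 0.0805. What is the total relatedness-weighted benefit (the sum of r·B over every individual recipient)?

0.31025

r to a half-sibling = 0.25 (half-sibs share one parent — one path of length 2: r = (1/2)^2 = 1/4).
r to a first cousin = 0.125 (first cousins share one grandparent pair — two paths of length 4: r = 2·(1/2)^4 = 1/8).
r to a full sibling = 0.5 (full sibs share both parents — two paths of length 2: r = 2·(1/2)^2 = 1/2).
Summing one r·B term per recipient: 2·0.25·0.403 + 4·0.125·0.0565 + 2·0.5·0.0805 = 0.31025.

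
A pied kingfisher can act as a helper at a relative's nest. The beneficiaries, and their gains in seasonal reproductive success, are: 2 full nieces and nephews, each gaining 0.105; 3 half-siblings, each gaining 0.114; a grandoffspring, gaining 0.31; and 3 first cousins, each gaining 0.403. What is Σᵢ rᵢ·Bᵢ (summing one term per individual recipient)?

r to a full niece or nephew = 0.25 (full aunt/uncle↔niece/nephew: two paths of length 3 through the shared grandparent pair: r = 2·(1/2)^3 = 1/4).
r to a half-sibling = 0.25 (half-sibs share one parent — one path of length 2: r = (1/2)^2 = 1/4).
r to a grandoffspring = 1/4 (two parent–offspring links: r = (1/2)^2 = 1/4).
r to a first cousin = 1/8 (first cousins share one grandparent pair — two paths of length 4: r = 2·(1/2)^4 = 1/8).
Summing one r·B term per recipient: 2·0.25·0.105 + 3·0.25·0.114 + 1·0.25·0.31 + 3·0.125·0.403 = 0.366625.

0.366625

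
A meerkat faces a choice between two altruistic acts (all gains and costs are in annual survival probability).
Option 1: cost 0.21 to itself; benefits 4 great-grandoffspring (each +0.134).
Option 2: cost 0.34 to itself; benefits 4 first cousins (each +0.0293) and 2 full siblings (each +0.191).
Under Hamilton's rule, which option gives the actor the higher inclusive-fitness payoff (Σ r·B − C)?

Option 2

Option 1: r to a great-grandoffspring = 0.125.
Option 1: Σ r·B − C = (4·0.125·0.134) − 0.21 = -0.143.
Option 2: r to a first cousin = 0.125.
Option 2: r to a full sibling = 0.5.
Option 2: Σ r·B − C = (4·0.125·0.0293 + 2·0.5·0.191) − 0.34 = -0.13435.
Option 2 has the higher net inclusive-fitness payoff.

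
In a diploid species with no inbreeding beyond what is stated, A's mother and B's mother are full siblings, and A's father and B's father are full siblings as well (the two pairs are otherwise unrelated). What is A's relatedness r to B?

0.25

Independent pedigree routes through distinct common ancestors add.
A and B are related in two ways: first cousins through their mothers (r = 1/8) and first cousins through their fathers (r = 1/8) — i.e. double first cousins.
r = 1/8 + 1/8 = 1/4 = 0.25.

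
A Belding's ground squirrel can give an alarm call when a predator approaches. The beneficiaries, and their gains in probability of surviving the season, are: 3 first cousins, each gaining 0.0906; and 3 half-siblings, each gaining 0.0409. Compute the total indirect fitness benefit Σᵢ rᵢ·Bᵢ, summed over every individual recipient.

r to a first cousin = 0.125 (first cousins share one grandparent pair — two paths of length 4: r = 2·(1/2)^4 = 1/8).
r to a half-sibling = 0.25 (half-sibs share one parent — one path of length 2: r = (1/2)^2 = 1/4).
Summing one r·B term per recipient: 3·0.125·0.0906 + 3·0.25·0.0409 = 0.06465.

0.06465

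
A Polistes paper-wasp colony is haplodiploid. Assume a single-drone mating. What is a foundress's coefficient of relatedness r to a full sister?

Haplodiploid full sisters inherit their father's entire haploid genome identically (contributing 1/2) and on average half of their mother's contribution (1/2 · 1/2 = 1/4); r = 1/2 + 1/4 = 3/4.

0.75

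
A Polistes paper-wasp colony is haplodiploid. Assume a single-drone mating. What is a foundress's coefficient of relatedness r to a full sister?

Haplodiploid full sisters inherit their father's entire haploid genome identically (contributing 1/2) and on average half of their mother's contribution (1/2 · 1/2 = 1/4); r = 1/2 + 1/4 = 3/4.

0.75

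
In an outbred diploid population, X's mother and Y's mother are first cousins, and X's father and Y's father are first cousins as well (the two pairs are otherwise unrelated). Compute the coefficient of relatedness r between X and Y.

Relatedness sums over independent paths through distinct common ancestors.
X and Y are related in two ways: second cousins through their mothers (r = 1/32) and second cousins through their fathers (r = 1/32).
r = 1/32 + 1/32 = 1/16 = 0.0625.

0.0625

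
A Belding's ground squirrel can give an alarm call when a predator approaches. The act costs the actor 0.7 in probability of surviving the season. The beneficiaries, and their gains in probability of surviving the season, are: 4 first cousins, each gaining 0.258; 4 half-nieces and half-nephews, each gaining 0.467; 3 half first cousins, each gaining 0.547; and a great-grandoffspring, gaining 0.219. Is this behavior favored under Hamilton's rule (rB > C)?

Hamilton's rule: the trait is favored when the sum of r·B over every recipient exceeds the actor's cost C.
r to a first cousin = 0.125 (first cousins share one grandparent pair — two paths of length 4: r = 2·(1/2)^4 = 1/8).
r to a half-niece or half-nephew = 1/8 (half-aunt/uncle↔niece/nephew: one path of length 3: r = (1/2)^3 = 1/8).
r to a half first cousin = 1/16 (half first cousins share one grandparent — one path of length 4: r = (1/2)^4 = 1/16).
r to a great-grandoffspring = 0.125 (three parent–offspring links: r = (1/2)^3 = 1/8).
Summing one r·B term per recipient: 4·0.125·0.258 + 4·0.125·0.467 + 3·0.0625·0.547 + 1·0.125·0.219 = 0.4924375.
0.4924375 < 0.7: the indirect benefit is less than the cost.

No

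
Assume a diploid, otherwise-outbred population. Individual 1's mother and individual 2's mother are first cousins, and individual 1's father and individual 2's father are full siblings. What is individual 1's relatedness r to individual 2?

0.15625

Relatedness sums over independent paths through distinct common ancestors.
Individual 1 and individual 2 are related in two ways: second cousins through their mothers (r = 1/32) and first cousins through their fathers (r = 1/8).
r = 1/32 + 1/8 = 0.15625.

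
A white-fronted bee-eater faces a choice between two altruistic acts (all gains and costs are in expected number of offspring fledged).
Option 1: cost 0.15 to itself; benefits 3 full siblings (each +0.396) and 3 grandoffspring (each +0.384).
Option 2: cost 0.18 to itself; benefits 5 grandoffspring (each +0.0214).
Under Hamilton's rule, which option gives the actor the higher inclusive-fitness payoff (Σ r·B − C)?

Option 1: r to a full sibling = 0.5.
Option 1: r to a grandoffspring = 0.25.
Option 1: Σ r·B − C = (3·0.5·0.396 + 3·0.25·0.384) − 0.15 = 0.732.
Option 2: r to a grandoffspring = 0.25.
Option 2: Σ r·B − C = (5·0.25·0.0214) − 0.18 = -0.15325.
Option 1 has the higher net inclusive-fitness payoff.

Option 1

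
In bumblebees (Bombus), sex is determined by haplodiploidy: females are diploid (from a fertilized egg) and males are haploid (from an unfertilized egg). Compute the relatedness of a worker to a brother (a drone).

Her haploid brother carries none of their father's genes and a random half of their mother's genome; that half matches the maternal half of her own genome with probability 1/2: r = 1/2 · 1/2 = 1/4.

0.25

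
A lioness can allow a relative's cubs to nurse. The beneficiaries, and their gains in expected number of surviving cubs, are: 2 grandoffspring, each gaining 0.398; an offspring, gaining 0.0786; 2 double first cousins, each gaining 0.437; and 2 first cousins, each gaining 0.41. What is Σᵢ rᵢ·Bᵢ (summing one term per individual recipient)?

0.5593

r to a grandoffspring = 1/4 (two parent–offspring links: r = (1/2)^2 = 1/4).
r to an offspring = 0.5 (one parent–offspring link: r = (1/2)^1 = 1/2).
r to a double first cousin = 1/4 (double first cousins share both grandparent pairs — four paths of length 4: r = 4·(1/2)^4 = 1/4).
r to a first cousin = 1/8 (first cousins share one grandparent pair — two paths of length 4: r = 2·(1/2)^4 = 1/8).
Summing one r·B term per recipient: 2·0.25·0.398 + 1·0.5·0.0786 + 2·0.25·0.437 + 2·0.125·0.41 = 0.5593.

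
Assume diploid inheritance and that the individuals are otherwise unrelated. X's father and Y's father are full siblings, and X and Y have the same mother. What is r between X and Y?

0.375

Independent pedigree routes through distinct common ancestors add.
X and Y are related in two ways: first cousins through their fathers (r = 1/8) and half-sibs through their shared mother (r = 1/4).
r = 1/8 + 1/4 = 3/8 = 0.375.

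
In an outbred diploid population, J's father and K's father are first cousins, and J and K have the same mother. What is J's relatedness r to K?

With two independent routes of shared ancestry, r is the sum of the two contributions.
J and K are related in two ways: second cousins through their fathers (r = 1/32) and half-sibs through their shared mother (r = 1/4).
r = 1/32 + 1/4 = 0.28125.

0.28125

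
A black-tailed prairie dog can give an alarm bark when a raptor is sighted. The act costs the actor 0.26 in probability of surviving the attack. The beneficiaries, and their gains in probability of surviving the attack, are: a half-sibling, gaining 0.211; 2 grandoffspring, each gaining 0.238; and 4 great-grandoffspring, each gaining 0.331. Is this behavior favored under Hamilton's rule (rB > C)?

Yes

Hamilton's rule: the trait is favored when the sum of r·B over every recipient exceeds the actor's cost C.
r to a half-sibling = 0.25 (half-sibs share one parent — one path of length 2: r = (1/2)^2 = 1/4).
r to a grandoffspring = 0.25 (two parent–offspring links: r = (1/2)^2 = 1/4).
r to a great-grandoffspring = 0.125 (three parent–offspring links: r = (1/2)^3 = 1/8).
Summing one r·B term per recipient: 1·0.25·0.211 + 2·0.25·0.238 + 4·0.125·0.331 = 0.33725.
0.33725 > 0.26: the indirect benefit exceeds the cost.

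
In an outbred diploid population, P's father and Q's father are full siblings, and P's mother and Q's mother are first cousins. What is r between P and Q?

0.15625

With two independent routes of shared ancestry, r is the sum of the two contributions.
P and Q are related in two ways: first cousins through their fathers (r = 1/8) and second cousins through their mothers (r = 1/32).
r = 1/8 + 1/32 = 5/32 = 0.15625.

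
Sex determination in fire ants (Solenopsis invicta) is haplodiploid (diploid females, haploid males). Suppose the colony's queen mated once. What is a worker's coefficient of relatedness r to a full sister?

Haplodiploid full sisters inherit their father's entire haploid genome identically (contributing 1/2) and on average half of their mother's contribution (1/2 · 1/2 = 1/4); r = 1/2 + 1/4 = 3/4.

0.75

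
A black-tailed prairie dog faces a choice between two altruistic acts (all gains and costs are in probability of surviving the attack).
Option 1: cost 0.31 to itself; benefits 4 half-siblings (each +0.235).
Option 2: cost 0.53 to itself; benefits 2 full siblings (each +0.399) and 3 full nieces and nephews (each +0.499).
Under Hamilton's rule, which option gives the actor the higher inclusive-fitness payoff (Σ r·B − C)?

Option 2

Option 1: r to a half-sibling = 0.25.
Option 1: Σ r·B − C = (4·0.25·0.235) − 0.31 = -0.075.
Option 2: r to a full sibling = 0.5.
Option 2: r to a full niece or nephew = 0.25.
Option 2: Σ r·B − C = (2·0.5·0.399 + 3·0.25·0.499) − 0.53 = 0.24325.
Option 2 has the higher net inclusive-fitness payoff.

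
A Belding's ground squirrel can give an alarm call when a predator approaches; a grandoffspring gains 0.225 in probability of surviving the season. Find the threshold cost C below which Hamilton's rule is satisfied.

r to a grandoffspring = 1/4 (two parent–offspring links: r = (1/2)^2 = 1/4).
Hamilton's rule: n·r·B > C, so the trait is favored while C < n·r·B = 1·0.25·0.225 = 0.05625.

0.05625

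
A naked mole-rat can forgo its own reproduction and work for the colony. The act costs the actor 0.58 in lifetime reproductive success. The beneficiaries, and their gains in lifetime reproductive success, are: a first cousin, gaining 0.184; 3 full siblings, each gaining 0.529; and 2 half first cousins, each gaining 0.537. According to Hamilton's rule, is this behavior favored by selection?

Hamilton's rule: the trait is favored when the sum of r·B over every recipient exceeds the actor's cost C.
r to a first cousin = 0.125 (first cousins share one grandparent pair — two paths of length 4: r = 2·(1/2)^4 = 1/8).
r to a full sibling = 0.5 (full sibs share both parents — two paths of length 2: r = 2·(1/2)^2 = 1/2).
r to a half first cousin = 0.0625 (half first cousins share one grandparent — one path of length 4: r = (1/2)^4 = 1/16).
Summing one r·B term per recipient: 1·0.125·0.184 + 3·0.5·0.529 + 2·0.0625·0.537 = 0.883625.
0.883625 > 0.58: the indirect benefit exceeds the cost.

Yes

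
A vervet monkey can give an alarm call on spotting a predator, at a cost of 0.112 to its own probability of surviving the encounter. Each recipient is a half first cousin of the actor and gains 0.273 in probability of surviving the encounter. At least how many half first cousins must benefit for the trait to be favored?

7

r to a half first cousin = 1/16 (half first cousins share one grandparent — one path of length 4: r = (1/2)^4 = 1/16).
Hamilton's rule: n·r·B > C  ⇒  n > C/(r·B) = 0.112/(0.0625·0.273) = 6.564.
The smallest integer exceeding 6.564 is 7.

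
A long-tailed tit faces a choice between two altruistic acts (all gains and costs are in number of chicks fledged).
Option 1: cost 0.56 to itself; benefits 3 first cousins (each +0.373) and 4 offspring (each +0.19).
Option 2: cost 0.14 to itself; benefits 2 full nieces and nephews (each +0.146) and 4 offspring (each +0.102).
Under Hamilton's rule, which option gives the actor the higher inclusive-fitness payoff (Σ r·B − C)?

Option 1: r to a first cousin = 0.125.
Option 1: r to an offspring = 0.5.
Option 1: Σ r·B − C = (3·0.125·0.373 + 4·0.5·0.19) − 0.56 = -0.040125.
Option 2: r to a full niece or nephew = 0.25.
Option 2: r to an offspring = 0.5.
Option 2: Σ r·B − C = (2·0.25·0.146 + 4·0.5·0.102) − 0.14 = 0.137.
Option 2 has the higher net inclusive-fitness payoff.

Option 2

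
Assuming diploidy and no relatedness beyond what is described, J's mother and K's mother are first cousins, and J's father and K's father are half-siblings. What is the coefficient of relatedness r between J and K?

0.09375

Relatedness sums over independent paths through distinct common ancestors.
J and K are related in two ways: second cousins through their mothers (r = 1/32) and half first cousins through their fathers (r = 1/16).
r = 1/32 + 1/16 = 3/32 = 0.09375.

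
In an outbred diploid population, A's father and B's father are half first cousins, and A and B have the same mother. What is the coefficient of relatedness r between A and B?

Wright's path rule: contributions from independent ancestry routes add.
A and B are related in two ways: half second cousins through their fathers (r = 1/64) and half-sibs through their shared mother (r = 1/4).
r = 1/64 + 1/4 = 0.265625.

0.265625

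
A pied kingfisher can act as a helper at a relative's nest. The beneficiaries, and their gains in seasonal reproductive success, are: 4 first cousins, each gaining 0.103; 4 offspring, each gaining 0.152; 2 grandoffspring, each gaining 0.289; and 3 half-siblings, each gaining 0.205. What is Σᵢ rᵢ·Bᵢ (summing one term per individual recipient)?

0.65375

r to a first cousin = 0.125 (first cousins share one grandparent pair — two paths of length 4: r = 2·(1/2)^4 = 1/8).
r to an offspring = 1/2 (one parent–offspring link: r = (1/2)^1 = 1/2).
r to a grandoffspring = 1/4 (two parent–offspring links: r = (1/2)^2 = 1/4).
r to a half-sibling = 0.25 (half-sibs share one parent — one path of length 2: r = (1/2)^2 = 1/4).
Summing one r·B term per recipient: 4·0.125·0.103 + 4·0.5·0.152 + 2·0.25·0.289 + 3·0.25·0.205 = 0.65375.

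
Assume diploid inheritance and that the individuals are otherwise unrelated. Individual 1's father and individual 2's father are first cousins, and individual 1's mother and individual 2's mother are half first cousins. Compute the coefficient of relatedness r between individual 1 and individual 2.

0.046875

Wright's path rule: contributions from independent ancestry routes add.
Individual 1 and individual 2 are related in two ways: second cousins through their fathers (r = 1/32) and half second cousins through their mothers (r = 1/64).
r = 1/32 + 1/64 = 3/64 = 0.046875.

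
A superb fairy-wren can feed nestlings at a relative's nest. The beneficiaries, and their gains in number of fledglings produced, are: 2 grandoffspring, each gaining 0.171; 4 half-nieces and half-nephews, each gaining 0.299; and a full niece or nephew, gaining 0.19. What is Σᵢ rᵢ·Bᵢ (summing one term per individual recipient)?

0.2825

r to a grandoffspring = 0.25 (two parent–offspring links: r = (1/2)^2 = 1/4).
r to a half-niece or half-nephew = 0.125 (half-aunt/uncle↔niece/nephew: one path of length 3: r = (1/2)^3 = 1/8).
r to a full niece or nephew = 0.25 (full aunt/uncle↔niece/nephew: two paths of length 3 through the shared grandparent pair: r = 2·(1/2)^3 = 1/4).
Summing one r·B term per recipient: 2·0.25·0.171 + 4·0.125·0.299 + 1·0.25·0.19 = 0.2825.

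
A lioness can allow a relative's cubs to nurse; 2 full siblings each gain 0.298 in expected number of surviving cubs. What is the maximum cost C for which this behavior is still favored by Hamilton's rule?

0.298

r to a full sibling = 0.5 (full sibs share both parents — two paths of length 2: r = 2·(1/2)^2 = 1/2).
Hamilton's rule: n·r·B > C, so the trait is favored while C < n·r·B = 2·0.5·0.298 = 0.298.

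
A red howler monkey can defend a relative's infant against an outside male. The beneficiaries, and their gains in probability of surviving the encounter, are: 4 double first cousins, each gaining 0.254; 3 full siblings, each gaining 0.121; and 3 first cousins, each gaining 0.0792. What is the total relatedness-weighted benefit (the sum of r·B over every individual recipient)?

0.4652

r to a double first cousin = 0.25 (double first cousins share both grandparent pairs — four paths of length 4: r = 4·(1/2)^4 = 1/4).
r to a full sibling = 0.5 (full sibs share both parents — two paths of length 2: r = 2·(1/2)^2 = 1/2).
r to a first cousin = 0.125 (first cousins share one grandparent pair — two paths of length 4: r = 2·(1/2)^4 = 1/8).
Summing one r·B term per recipient: 4·0.25·0.254 + 3·0.5·0.121 + 3·0.125·0.0792 = 0.4652.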